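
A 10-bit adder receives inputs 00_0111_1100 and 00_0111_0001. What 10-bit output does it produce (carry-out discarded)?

  0001111100
+ 0001110001
= 0011101101

0011101101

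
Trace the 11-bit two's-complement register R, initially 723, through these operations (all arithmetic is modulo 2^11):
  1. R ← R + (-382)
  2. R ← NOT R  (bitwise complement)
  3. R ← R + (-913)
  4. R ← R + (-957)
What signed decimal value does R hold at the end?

-164

Start: R = 723 = 01011010011.
R = 723 + (-382) = 341 = 00101010101
R = NOT 00101010101 = 11010101010 = -342
R = -342 + (-913) = -1255; wraps to 793 = 01100011001
R = 793 + (-957) = -164 = 11101011100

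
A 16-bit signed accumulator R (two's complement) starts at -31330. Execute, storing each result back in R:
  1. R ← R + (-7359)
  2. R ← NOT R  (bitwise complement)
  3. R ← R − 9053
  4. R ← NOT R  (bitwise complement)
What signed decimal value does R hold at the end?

-29636

Start: R = -31330 = 1000010110011110.
R = -31330 + (-7359) = -38689; wraps to 26847 = 0110100011011111
R = NOT 0110100011011111 = 1001011100100000 = -26848
R = -26848 − 9053 = -35901; wraps to 29635 = 0111001111000011
R = NOT 0111001111000011 = 1000110000111100 = -29636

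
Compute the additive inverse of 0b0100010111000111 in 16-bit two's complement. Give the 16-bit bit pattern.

1011101000111001

Invert: 1011101000111000. Add 1: 1011101000111001.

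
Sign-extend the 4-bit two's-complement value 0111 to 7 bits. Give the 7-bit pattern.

0000111

MSB of 0111 is 0; replicate it into the new high bits.
000|0111 → 0000111 (still 7).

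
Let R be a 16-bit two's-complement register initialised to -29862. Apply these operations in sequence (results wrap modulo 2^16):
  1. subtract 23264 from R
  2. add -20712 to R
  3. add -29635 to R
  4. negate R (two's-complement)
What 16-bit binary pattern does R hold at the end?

Start: R = -29862 = 1000101101011010.
R = -29862 − 23264 = -53126; wraps to 12410 = 0011000001111010
R = 12410 + (-20712) = -8302 = 1101111110010010
R = -8302 + (-29635) = -37937; wraps to 27599 = 0110101111001111
R = −(27599) = -27599 = 1001010000110001

1001010000110001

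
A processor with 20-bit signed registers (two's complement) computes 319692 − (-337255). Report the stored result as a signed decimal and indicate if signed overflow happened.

-391629; overflow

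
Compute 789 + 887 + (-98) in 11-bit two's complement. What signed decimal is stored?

789 + 887 = 1676 → wraps to -372 (11010001100)
-372 + (-98) = -470 (11000101010)

-470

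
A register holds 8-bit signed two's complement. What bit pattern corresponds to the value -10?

11110110

|-10| = 10 = 00001010 in 8 bits.
Invert the bits: 11110101. Add 1: 11110110.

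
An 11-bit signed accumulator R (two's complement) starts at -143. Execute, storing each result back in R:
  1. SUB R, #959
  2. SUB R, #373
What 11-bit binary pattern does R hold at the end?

01000111101

Start: R = -143 = 11101110001.
R = -143 − 959 = -1102; wraps to 946 = 01110110010
R = 946 − 373 = 573 = 01000111101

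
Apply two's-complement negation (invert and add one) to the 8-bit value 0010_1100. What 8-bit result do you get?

11010100

Invert: 11010011. Add 1: 11010100.
Check: 00101100 = 44, 11010100 = -44.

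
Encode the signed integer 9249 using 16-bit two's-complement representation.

0010010000100001

9249 is non-negative, so write it directly in 16 bits: 0010010000100001.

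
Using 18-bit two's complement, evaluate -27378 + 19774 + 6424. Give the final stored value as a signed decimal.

-1180

-27378 + 19774 = -7604 (111110001001001100)
-7604 + 6424 = -1180 (111111101101100100)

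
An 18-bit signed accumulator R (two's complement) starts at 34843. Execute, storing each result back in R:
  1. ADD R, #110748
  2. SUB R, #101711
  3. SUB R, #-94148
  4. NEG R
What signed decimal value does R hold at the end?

124116

Start: R = 34843 = 001000100000011011.
R = 34843 + 110748 = 145591; wraps to -116553 = 100011100010110111
R = -116553 − 101711 = -218264; wraps to 43880 = 001010101101101000
R = 43880 − (-94148) = 138028; wraps to -124116 = 100001101100101100
R = −(-124116) = 124116 = 011110010011010100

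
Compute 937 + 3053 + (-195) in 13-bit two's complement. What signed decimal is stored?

3795

937 + 3053 = 3990 (0111110010110)
3990 + (-195) = 3795 (0111011010011)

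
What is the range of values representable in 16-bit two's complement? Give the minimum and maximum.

Minimum: −2^15 = -32768.
Maximum: 2^15 − 1 = 32767.

min = -32768, max = 32767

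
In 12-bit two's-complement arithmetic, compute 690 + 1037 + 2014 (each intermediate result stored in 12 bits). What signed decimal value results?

-355

690 + 1037 = 1727 (011010111111)
1727 + 2014 = 3741 → wraps to -355 (111010011101)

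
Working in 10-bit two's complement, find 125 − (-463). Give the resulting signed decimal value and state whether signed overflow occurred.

125 → 0001111101
-463 → 1000110001
Subtract via negate-and-add: invert 1000110001 + 1 = 0111001111 (i.e. 463).
  0001111101
+ 0111001111
= 1001001100
Result 1001001100: MSB = 1 → 588 − 1024 = -436.
Both addends (after negating the subtrahend) are non-negative but the stored result is negative: signed overflow. The true value 125 − (-463) = 588 lies outside [-512, 511].

-436; overflow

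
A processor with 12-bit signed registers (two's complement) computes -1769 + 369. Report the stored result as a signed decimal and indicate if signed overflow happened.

-1400; no overflow

-1769 → 100100010111
369 → 000101110001
  100100010111
+ 000101110001
= 101010001000
Result 101010001000: MSB = 1 → 2696 − 4096 = -1400.
Addends have opposite signs, so signed overflow cannot occur.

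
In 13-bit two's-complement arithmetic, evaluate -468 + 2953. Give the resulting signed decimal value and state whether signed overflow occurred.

2485; no overflow

-468 → 1111000101100
2953 → 0101110001001
  1111000101100
+ 0101110001001
= 0100110110101  (discard carry-out 1)
Result 0100110110101: MSB = 0 → value 2485.
Addends have opposite signs, so signed overflow cannot occur.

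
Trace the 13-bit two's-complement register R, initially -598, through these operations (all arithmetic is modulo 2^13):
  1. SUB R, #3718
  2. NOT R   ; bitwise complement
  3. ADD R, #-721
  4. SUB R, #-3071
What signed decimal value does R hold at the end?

Start: R = -598 = 1110110101010.
R = -598 − 3718 = -4316; wraps to 3876 = 0111100100100
R = NOT 0111100100100 = 1000011011011 = -3877
R = -3877 + (-721) = -4598; wraps to 3594 = 0111000001010
R = 3594 − (-3071) = 6665; wraps to -1527 = 1101000001001

-1527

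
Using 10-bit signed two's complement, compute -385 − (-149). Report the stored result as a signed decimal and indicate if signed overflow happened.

-385 → 1001111111
-149 → 1101101011
Subtract via negate-and-add: invert 1101101011 + 1 = 0010010101 (i.e. 149).
  1001111111
+ 0010010101
= 1100010100
Result 1100010100: MSB = 1 → 788 − 1024 = -236.
Addends (after negating the subtrahend) have opposite signs, so signed overflow cannot occur.

-236; no overflow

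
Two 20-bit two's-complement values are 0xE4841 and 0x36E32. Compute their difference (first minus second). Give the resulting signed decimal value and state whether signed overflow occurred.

-337393; no overflow

0xE4841 = 11100100100001000001 = -112575 (signed)
0x36E32 = 00110110111000110010 = 224818 (signed)
Subtract via negate-and-add: invert 00110110111000110010 + 1 = 11001001000111001110 (i.e. -224818).
  11100100100001000001
+ 11001001000111001110
= 10101101101000001111  (discard carry-out 1)
Result 10101101101000001111: MSB = 1 → 711183 − 1048576 = -337393.
Both addends (after negating the subtrahend) are negative and so is the stored result: no signed overflow.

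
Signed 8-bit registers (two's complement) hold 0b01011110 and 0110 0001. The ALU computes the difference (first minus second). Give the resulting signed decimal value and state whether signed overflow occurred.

-3; no overflow

0b01011110 → 01011110 = 94 (signed)
0110 0001 → 01100001 = 97 (signed)
Subtract via negate-and-add: invert 01100001 + 1 = 10011111 (i.e. -97).
  01011110
+ 10011111
= 11111101
Result 11111101: MSB = 1 → 253 − 256 = -3.
Addends (after negating the subtrahend) have opposite signs, so signed overflow cannot occur.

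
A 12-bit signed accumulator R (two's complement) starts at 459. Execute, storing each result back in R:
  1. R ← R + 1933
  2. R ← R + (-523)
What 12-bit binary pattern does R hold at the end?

Start: R = 459 = 000111001011.
R = 459 + 1933 = 2392; wraps to -1704 = 100101011000
R = -1704 + (-523) = -2227; wraps to 1869 = 011101001101

011101001101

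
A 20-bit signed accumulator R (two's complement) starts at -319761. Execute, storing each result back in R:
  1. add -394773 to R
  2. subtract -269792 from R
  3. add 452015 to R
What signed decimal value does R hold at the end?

7273

Start: R = -319761 = 10110001111011101111.
R = -319761 + (-394773) = -714534; wraps to 334042 = 01010001100011011010
R = 334042 − (-269792) = 603834; wraps to -444742 = 10010011011010111010
R = -444742 + 452015 = 7273 = 00000001110001101001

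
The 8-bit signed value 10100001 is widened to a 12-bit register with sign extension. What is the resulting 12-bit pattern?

MSB of 10100001 is 1; replicate it into the new high bits.
1111|10100001 → 111110100001 (still -95).

111110100001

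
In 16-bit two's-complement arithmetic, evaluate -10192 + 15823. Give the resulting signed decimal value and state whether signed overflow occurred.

-10192 → 1101100000110000
15823 → 0011110111001111
  1101100000110000
+ 0011110111001111
= 0001010111111111  (discard carry-out 1)
Result 0001010111111111: MSB = 0 → value 5631.
Addends have opposite signs, so signed overflow cannot occur.

5631; no overflow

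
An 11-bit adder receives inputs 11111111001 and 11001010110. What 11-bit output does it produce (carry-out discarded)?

11001001111

  11111111001
+ 11001010110
= 11001001111  (discard carry-out 1)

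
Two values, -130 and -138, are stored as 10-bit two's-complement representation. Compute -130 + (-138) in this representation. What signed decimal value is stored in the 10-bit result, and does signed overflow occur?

-130 → 1101111110
-138 → 1101110110
  1101111110
+ 1101110110
= 1011110100  (discard carry-out 1)
Result 1011110100: MSB = 1 → 756 − 1024 = -268.
Both addends are negative and so is the stored result: no signed overflow.

-268; no overflow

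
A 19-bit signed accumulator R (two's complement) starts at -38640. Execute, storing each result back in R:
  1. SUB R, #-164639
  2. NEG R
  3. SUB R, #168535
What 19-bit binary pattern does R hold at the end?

0111000000101111010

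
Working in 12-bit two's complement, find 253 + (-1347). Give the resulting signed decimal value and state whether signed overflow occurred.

-1094; no overflow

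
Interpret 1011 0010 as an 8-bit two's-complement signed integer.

-78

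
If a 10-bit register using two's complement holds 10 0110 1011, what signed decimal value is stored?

MSB is 1, so the value is negative.
Invert: 0110010100. Add 1: 0110010101 = 405. So the value is −405.

-405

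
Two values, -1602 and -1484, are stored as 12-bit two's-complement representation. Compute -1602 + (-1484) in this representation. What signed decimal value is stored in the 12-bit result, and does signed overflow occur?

1010; overflow

-1602 → 100110111110
-1484 → 101000110100
  100110111110
+ 101000110100
= 001111110010  (discard carry-out 1)
Result 001111110010: MSB = 0 → value 1010.
Both addends are negative but the stored result is non-negative: signed overflow. The true value -1602 + (-1484) = -3086 lies outside [-2048, 2047].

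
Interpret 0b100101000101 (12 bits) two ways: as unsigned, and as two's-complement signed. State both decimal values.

Unsigned: 100101000101 = 2373.
Signed: MSB=1 → 2373 − 4096 = -1723.

unsigned = 2373, signed = -1723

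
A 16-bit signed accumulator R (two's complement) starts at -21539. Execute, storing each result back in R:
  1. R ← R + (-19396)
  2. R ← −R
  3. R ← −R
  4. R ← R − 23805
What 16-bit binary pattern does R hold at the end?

0000001100011100

Start: R = -21539 = 1010101111011101.
R = -21539 + (-19396) = -40935; wraps to 24601 = 0110000000011001
R = −(24601) = -24601 = 1001111111100111
R = −(-24601) = 24601 = 0110000000011001
R = 24601 − 23805 = 796 = 0000001100011100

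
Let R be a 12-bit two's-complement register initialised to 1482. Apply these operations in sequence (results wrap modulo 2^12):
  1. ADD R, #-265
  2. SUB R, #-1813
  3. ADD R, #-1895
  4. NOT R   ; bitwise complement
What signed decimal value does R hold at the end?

Start: R = 1482 = 010111001010.
R = 1482 + (-265) = 1217 = 010011000001
R = 1217 − (-1813) = 3030; wraps to -1066 = 101111010110
R = -1066 + (-1895) = -2961; wraps to 1135 = 010001101111
R = NOT 010001101111 = 101110010000 = -1136

-1136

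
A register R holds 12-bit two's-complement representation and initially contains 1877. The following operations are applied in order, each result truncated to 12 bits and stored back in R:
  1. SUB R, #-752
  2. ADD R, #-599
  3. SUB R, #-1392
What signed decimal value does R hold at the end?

-674

Start: R = 1877 = 011101010101.
R = 1877 − (-752) = 2629; wraps to -1467 = 101001000101
R = -1467 + (-599) = -2066; wraps to 2030 = 011111101110
R = 2030 − (-1392) = 3422; wraps to -674 = 110101011110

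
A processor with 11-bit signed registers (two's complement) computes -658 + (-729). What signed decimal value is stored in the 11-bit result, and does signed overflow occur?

-658 → 10101101110
-729 → 10100100111
  10101101110
+ 10100100111
= 01010010101  (discard carry-out 1)
Result 01010010101: MSB = 0 → value 661.
Both addends are negative but the stored result is non-negative: signed overflow. The true value -658 + (-729) = -1387 lies outside [-1024, 1023].

661; overflow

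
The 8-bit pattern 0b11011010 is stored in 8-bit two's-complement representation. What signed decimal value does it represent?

-38

MSB is 1, so the value is negative.
Unsigned reading: 218. Subtract 2^8 = 256: 218 − 256 = -38.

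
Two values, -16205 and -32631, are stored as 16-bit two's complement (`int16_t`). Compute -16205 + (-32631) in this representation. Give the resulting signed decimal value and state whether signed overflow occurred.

16700; overflow

-16205 → 1100000010110011
-32631 → 1000000010001001
  1100000010110011
+ 1000000010001001
= 0100000100111100  (discard carry-out 1)
Result 0100000100111100: MSB = 0 → value 16700.
Both addends are negative but the stored result is non-negative: signed overflow. The true value -16205 + (-32631) = -48836 lies outside [-32768, 32767].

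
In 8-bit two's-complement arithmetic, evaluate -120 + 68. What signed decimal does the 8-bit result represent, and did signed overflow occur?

-120 → 10001000
68 → 01000100
  10001000
+ 01000100
= 11001100
Result 11001100: MSB = 1 → 204 − 256 = -52.
Addends have opposite signs, so signed overflow cannot occur.

-52; no overflow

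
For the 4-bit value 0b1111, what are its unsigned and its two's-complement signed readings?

Unsigned: 1111 = 15.
Signed: MSB=1 → 15 − 16 = -1.

unsigned = 15, signed = -1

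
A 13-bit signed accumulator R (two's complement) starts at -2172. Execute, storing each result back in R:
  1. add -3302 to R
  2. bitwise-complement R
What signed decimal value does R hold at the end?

Start: R = -2172 = 1011110000100.
R = -2172 + (-3302) = -5474; wraps to 2718 = 0101010011110
R = NOT 0101010011110 = 1010101100001 = -2719

-2719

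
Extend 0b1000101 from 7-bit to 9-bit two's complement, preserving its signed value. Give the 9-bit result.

111000101

MSB of 1000101 is 1; replicate it into the new high bits.
11|1000101 → 111000101 (still -59).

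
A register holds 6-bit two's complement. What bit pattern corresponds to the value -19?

|-19| = 19 = 010011 in 6 bits.
Invert the bits: 101100. Add 1: 101101.
Check: 101101 reads as 45 − 64 = -19.

101101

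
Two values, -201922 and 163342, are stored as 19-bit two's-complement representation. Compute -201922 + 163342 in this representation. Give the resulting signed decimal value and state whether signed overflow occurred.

-201922 → 1001110101100111110
163342 → 0100111111000001110
  1001110101100111110
+ 0100111111000001110
= 1110110100101001100
Result 1110110100101001100: MSB = 1 → 485708 − 524288 = -38580.
Addends have opposite signs, so signed overflow cannot occur.

-38580; no overflow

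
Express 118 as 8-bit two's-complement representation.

01110110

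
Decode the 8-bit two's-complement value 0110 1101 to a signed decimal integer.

109

MSB is 0, so the value is non-negative: 01101101 = 109.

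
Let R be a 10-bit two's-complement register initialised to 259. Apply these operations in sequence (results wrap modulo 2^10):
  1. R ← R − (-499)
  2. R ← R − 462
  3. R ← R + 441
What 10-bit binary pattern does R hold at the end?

Start: R = 259 = 0100000011.
R = 259 − (-499) = 758; wraps to -266 = 1011110110
R = -266 − 462 = -728; wraps to 296 = 0100101000
R = 296 + 441 = 737; wraps to -287 = 1011100001

1011100001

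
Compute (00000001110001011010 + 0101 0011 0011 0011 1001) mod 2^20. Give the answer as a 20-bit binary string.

  00000001110001011010
+ 01010011001100111001
= 01010100111110010011

01010100111110010011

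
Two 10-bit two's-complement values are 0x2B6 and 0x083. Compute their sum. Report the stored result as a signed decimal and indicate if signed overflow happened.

-199; no overflow

0x2B6 = 1010110110 = -330 (signed)
0x083 = 0010000011 = 131 (signed)
  1010110110
+ 0010000011
= 1100111001
Result 1100111001: MSB = 1 → 825 − 1024 = -199.
Addends have opposite signs, so signed overflow cannot occur.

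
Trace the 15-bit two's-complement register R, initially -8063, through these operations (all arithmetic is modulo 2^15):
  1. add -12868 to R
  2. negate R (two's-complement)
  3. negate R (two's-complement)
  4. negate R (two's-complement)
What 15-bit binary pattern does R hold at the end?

101000111000011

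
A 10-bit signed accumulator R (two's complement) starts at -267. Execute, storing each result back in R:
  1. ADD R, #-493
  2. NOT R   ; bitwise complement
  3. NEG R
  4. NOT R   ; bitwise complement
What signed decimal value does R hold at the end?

-266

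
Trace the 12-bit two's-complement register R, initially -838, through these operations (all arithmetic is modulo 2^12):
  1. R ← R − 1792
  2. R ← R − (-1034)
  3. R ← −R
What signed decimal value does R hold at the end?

Start: R = -838 = 110010111010.
R = -838 − 1792 = -2630; wraps to 1466 = 010110111010
R = 1466 − (-1034) = 2500; wraps to -1596 = 100111000100
R = −(-1596) = 1596 = 011000111100

1596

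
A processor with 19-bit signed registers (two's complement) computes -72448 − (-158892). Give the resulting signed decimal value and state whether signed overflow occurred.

86444; no overflow

-72448 → 1101110010100000000
-158892 → 1011001001101010100
Subtract via negate-and-add: invert 1011001001101010100 + 1 = 0100110110010101100 (i.e. 158892).
  1101110010100000000
+ 0100110110010101100
= 0010101000110101100  (discard carry-out 1)
Result 0010101000110101100: MSB = 0 → value 86444.
Addends (after negating the subtrahend) have opposite signs, so signed overflow cannot occur.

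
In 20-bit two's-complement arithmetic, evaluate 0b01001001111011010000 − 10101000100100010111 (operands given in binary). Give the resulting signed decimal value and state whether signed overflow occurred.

0b01001001111011010000 → 01001001111011010000 = 302800 (signed)
10101000100100010111 = -358121 (signed)
Subtract via negate-and-add: invert 10101000100100010111 + 1 = 01010111011011101001 (i.e. 358121).
  01001001111011010000
+ 01010111011011101001
= 10100001010110111001
Result 10100001010110111001: MSB = 1 → 660921 − 1048576 = -387655.
Both addends (after negating the subtrahend) are non-negative but the stored result is negative: signed overflow. The true value 302800 − (-358121) = 660921 lies outside [-524288, 524287].

-387655; overflow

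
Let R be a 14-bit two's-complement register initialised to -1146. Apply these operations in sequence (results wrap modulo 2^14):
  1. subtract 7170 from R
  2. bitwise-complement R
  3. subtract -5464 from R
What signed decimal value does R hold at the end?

-2605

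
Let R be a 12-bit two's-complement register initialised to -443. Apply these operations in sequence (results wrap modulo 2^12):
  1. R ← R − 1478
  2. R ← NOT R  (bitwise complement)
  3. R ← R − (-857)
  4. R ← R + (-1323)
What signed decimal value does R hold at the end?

1454

Start: R = -443 = 111001000101.
R = -443 − 1478 = -1921 = 100001111111
R = NOT 100001111111 = 011110000000 = 1920
R = 1920 − (-857) = 2777; wraps to -1319 = 101011011001
R = -1319 + (-1323) = -2642; wraps to 1454 = 010110101110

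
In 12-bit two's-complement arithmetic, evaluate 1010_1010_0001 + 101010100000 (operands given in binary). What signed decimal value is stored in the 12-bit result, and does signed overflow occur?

1010_1010_0001 → 101010100001 = -1375 (signed)
101010100000 = -1376 (signed)
  101010100001
+ 101010100000
= 010101000001  (discard carry-out 1)
Result 010101000001: MSB = 0 → value 1345.
Both addends are negative but the stored result is non-negative: signed overflow. The true value -1375 + (-1376) = -2751 lies outside [-2048, 2047].

1345; overflow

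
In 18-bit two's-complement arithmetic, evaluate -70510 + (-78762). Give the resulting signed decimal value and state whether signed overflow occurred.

-70510 → 101110110010010010
-78762 → 101100110001010110
  101110110010010010
+ 101100110001010110
= 011011100011101000  (discard carry-out 1)
Result 011011100011101000: MSB = 0 → value 112872.
Both addends are negative but the stored result is non-negative: signed overflow. The true value -70510 + (-78762) = -149272 lies outside [-131072, 131071].

112872; overflow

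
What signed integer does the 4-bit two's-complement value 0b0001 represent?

MSB is 0, so the value is non-negative: 0001 = 1.

1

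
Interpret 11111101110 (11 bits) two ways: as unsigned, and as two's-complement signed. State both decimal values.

Unsigned: 11111101110 = 2030.
Signed: MSB=1 → 2030 − 2048 = -18.

unsigned = 2030, signed = -18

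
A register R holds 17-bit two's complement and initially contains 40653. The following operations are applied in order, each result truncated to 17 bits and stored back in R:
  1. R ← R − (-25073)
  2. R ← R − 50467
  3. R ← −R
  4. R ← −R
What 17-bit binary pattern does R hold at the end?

00011101110011011

Start: R = 40653 = 01001111011001101.
R = 40653 − (-25073) = 65726; wraps to -65346 = 10000000010111110
R = -65346 − 50467 = -115813; wraps to 15259 = 00011101110011011
R = −(15259) = -15259 = 11100010001100101
R = −(-15259) = 15259 = 00011101110011011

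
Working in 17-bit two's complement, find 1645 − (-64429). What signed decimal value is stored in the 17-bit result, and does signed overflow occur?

1645 → 00000011001101101
-64429 → 10000010001010011
Subtract via negate-and-add: invert 10000010001010011 + 1 = 01111101110101101 (i.e. 64429).
  00000011001101101
+ 01111101110101101
= 10000001000011010
Result 10000001000011010: MSB = 1 → 66074 − 131072 = -64998.
Both addends (after negating the subtrahend) are non-negative but the stored result is negative: signed overflow. The true value 1645 − (-64429) = 66074 lies outside [-65536, 65535].

-64998; overflow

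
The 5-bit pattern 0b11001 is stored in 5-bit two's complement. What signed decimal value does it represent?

MSB is 1, so the value is negative.
Unsigned reading: 25. Subtract 2^5 = 32: 25 − 32 = -7.

-7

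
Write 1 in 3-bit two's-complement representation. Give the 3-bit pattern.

1 is non-negative, so write it directly in 3 bits: 001.

001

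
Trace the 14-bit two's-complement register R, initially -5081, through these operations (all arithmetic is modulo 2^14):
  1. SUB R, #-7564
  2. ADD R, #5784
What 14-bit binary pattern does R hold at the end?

Start: R = -5081 = 10110000100111.
R = -5081 − (-7564) = 2483 = 00100110110011
R = 2483 + 5784 = 8267; wraps to -8117 = 10000001001011

10000001001011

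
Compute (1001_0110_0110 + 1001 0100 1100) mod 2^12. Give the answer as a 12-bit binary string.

001010110010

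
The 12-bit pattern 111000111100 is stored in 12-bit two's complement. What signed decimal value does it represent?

-452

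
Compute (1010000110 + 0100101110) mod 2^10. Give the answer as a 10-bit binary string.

  1010000110
+ 0100101110
= 1110110100

1110110100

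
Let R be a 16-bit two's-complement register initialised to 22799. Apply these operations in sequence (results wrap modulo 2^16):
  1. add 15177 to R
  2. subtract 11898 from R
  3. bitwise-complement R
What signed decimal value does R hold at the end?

-26079

Start: R = 22799 = 0101100100001111.
R = 22799 + 15177 = 37976; wraps to -27560 = 1001010001011000
R = -27560 − 11898 = -39458; wraps to 26078 = 0110010111011110
R = NOT 0110010111011110 = 1001101000100001 = -26079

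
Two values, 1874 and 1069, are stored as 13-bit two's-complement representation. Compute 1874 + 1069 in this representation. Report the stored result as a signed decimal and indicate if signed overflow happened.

2943; no overflow

1874 → 0011101010010
1069 → 0010000101101
  0011101010010
+ 0010000101101
= 0101101111111
Result 0101101111111: MSB = 0 → value 2943.
Both addends are non-negative and so is the stored result: no signed overflow.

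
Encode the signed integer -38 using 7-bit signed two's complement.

|-38| = 38 = 0100110 in 7 bits.
Invert the bits: 1011001. Add 1: 1011010.

1011010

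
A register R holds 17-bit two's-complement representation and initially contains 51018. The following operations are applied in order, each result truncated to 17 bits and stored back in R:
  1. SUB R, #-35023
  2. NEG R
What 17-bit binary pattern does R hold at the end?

01010111111100111

Start: R = 51018 = 01100011101001010.
R = 51018 − (-35023) = 86041; wraps to -45031 = 10101000000011001
R = −(-45031) = 45031 = 01010111111100111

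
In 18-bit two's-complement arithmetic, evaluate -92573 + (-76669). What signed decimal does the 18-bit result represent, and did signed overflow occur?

92902; overflow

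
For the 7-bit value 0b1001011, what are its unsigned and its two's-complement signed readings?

Unsigned: 1001011 = 75.
Signed: MSB=1 → 75 − 128 = -53.

unsigned = 75, signed = -53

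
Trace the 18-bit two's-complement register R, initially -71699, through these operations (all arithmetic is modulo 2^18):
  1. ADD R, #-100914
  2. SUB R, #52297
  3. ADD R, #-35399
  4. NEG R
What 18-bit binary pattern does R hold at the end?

111111100011010101

Start: R = -71699 = 101110011111101101.
R = -71699 + (-100914) = -172613; wraps to 89531 = 010101110110111011
R = 89531 − 52297 = 37234 = 001001000101110010
R = 37234 + (-35399) = 1835 = 000000011100101011
R = −(1835) = -1835 = 111111100011010101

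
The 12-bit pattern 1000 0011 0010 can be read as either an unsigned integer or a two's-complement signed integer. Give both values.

unsigned = 2098, signed = -1998

Unsigned: 100000110010 = 2098.
Signed: MSB=1 → 2098 − 4096 = -1998.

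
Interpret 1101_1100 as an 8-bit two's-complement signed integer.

MSB is 1, so the value is negative.
Unsigned reading: 220. Subtract 2^8 = 256: 220 − 256 = -36.

-36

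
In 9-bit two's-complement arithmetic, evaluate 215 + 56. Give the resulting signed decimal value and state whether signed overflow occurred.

215 → 011010111
56 → 000111000
  011010111
+ 000111000
= 100001111
Result 100001111: MSB = 1 → 271 − 512 = -241.
Both addends are non-negative but the stored result is negative: signed overflow. The true value 215 + 56 = 271 lies outside [-256, 255].

-241; overflow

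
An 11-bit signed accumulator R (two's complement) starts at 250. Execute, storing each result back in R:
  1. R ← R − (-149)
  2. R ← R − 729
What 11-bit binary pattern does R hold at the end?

11010110110

Start: R = 250 = 00011111010.
R = 250 − (-149) = 399 = 00110001111
R = 399 − 729 = -330 = 11010110110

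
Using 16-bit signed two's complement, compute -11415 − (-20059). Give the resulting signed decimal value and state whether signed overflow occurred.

8644; no overflow

-11415 → 1101001101101001
-20059 → 1011000110100101
Subtract via negate-and-add: invert 1011000110100101 + 1 = 0100111001011011 (i.e. 20059).
  1101001101101001
+ 0100111001011011
= 0010000111000100  (discard carry-out 1)
Result 0010000111000100: MSB = 0 → value 8644.
Addends (after negating the subtrahend) have opposite signs, so signed overflow cannot occur.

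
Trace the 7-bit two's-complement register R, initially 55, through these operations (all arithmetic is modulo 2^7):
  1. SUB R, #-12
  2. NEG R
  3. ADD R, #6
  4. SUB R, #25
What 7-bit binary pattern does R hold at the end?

0101010

Start: R = 55 = 0110111.
R = 55 − (-12) = 67; wraps to -61 = 1000011
R = −(-61) = 61 = 0111101
R = 61 + 6 = 67; wraps to -61 = 1000011
R = -61 − 25 = -86; wraps to 42 = 0101010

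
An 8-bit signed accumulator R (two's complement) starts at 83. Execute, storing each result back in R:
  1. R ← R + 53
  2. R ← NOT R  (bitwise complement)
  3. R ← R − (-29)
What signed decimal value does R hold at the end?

Start: R = 83 = 01010011.
R = 83 + 53 = 136; wraps to -120 = 10001000
R = NOT 10001000 = 01110111 = 119
R = 119 − (-29) = 148; wraps to -108 = 10010100

-108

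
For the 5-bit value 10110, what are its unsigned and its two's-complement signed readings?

Unsigned: 10110 = 22.
Signed: MSB=1 → 22 − 32 = -10.

unsigned = 22, signed = -10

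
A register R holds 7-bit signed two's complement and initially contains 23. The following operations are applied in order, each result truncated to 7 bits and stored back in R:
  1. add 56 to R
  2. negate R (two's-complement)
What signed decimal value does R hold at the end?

Start: R = 23 = 0010111.
R = 23 + 56 = 79; wraps to -49 = 1001111
R = −(-49) = 49 = 0110001

49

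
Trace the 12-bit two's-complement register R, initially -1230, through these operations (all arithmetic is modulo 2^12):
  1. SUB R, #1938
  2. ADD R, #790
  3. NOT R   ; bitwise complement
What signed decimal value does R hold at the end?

-1719

Start: R = -1230 = 101100110010.
R = -1230 − 1938 = -3168; wraps to 928 = 001110100000
R = 928 + 790 = 1718 = 011010110110
R = NOT 011010110110 = 100101001001 = -1719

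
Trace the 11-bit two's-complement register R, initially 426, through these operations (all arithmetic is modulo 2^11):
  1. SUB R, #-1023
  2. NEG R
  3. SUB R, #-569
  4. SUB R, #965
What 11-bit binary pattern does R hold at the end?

Start: R = 426 = 00110101010.
R = 426 − (-1023) = 1449; wraps to -599 = 10110101001
R = −(-599) = 599 = 01001010111
R = 599 − (-569) = 1168; wraps to -880 = 10010010000
R = -880 − 965 = -1845; wraps to 203 = 00011001011

00011001011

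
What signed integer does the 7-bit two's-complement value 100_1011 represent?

MSB is 1, so the value is negative.
Unsigned reading: 75. Subtract 2^7 = 128: 75 − 128 = -53.

-53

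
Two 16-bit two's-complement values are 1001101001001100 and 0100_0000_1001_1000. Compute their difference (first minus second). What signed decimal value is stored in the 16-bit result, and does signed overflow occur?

22964; overflow

1001101001001100 = -26036 (signed)
0100_0000_1001_1000 → 0100000010011000 = 16536 (signed)
Subtract via negate-and-add: invert 0100000010011000 + 1 = 1011111101101000 (i.e. -16536).
  1001101001001100
+ 1011111101101000
= 0101100110110100  (discard carry-out 1)
Result 0101100110110100: MSB = 0 → value 22964.
Both addends (after negating the subtrahend) are negative but the stored result is non-negative: signed overflow. The true value -26036 − 16536 = -42572 lies outside [-32768, 32767].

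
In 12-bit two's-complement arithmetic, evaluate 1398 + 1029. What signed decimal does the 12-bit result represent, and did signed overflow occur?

1398 → 010101110110
1029 → 010000000101
  010101110110
+ 010000000101
= 100101111011
Result 100101111011: MSB = 1 → 2427 − 4096 = -1669.
Both addends are non-negative but the stored result is negative: signed overflow. The true value 1398 + 1029 = 2427 lies outside [-2048, 2047].

-1669; overflow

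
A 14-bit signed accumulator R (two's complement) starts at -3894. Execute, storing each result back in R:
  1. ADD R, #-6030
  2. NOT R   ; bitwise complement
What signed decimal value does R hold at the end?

Start: R = -3894 = 11000011001010.
R = -3894 + (-6030) = -9924; wraps to 6460 = 01100100111100
R = NOT 01100100111100 = 10011011000011 = -6461

-6461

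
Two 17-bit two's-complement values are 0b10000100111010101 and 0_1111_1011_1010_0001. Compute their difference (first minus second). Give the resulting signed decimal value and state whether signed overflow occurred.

0b10000100111010101 → 10000100111010101 = -63019 (signed)
0_1111_1011_1010_0001 → 01111101110100001 = 64417 (signed)
Subtract via negate-and-add: invert 01111101110100001 + 1 = 10000010001011111 (i.e. -64417).
  10000100111010101
+ 10000010001011111
= 00000111000110100  (discard carry-out 1)
Result 00000111000110100: MSB = 0 → value 3636.
Both addends (after negating the subtrahend) are negative but the stored result is non-negative: signed overflow. The true value -63019 − 64417 = -127436 lies outside [-65536, 65535].

3636; overflow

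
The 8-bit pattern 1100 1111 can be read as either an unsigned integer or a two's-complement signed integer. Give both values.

unsigned = 207, signed = -49

Unsigned: 11001111 = 207.
Signed: MSB=1 → 207 − 256 = -49.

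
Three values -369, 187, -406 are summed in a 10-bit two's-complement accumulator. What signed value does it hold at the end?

436

-369 + 187 = -182 (1101001010)
-182 + (-406) = -588 → wraps to 436 (0110110100)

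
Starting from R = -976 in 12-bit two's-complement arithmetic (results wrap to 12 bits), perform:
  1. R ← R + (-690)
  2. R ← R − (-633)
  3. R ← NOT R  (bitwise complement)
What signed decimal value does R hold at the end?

1032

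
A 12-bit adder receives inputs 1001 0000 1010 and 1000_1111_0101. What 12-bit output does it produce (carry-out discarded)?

000111111111

  100100001010
+ 100011110101
= 000111111111  (discard carry-out 1)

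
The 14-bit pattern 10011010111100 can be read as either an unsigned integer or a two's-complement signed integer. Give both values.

unsigned = 9916, signed = -6468

Unsigned: 10011010111100 = 9916.
Signed: MSB=1 → 9916 − 16384 = -6468.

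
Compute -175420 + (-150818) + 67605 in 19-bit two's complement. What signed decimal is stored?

-175420 + (-150818) = -326238 → wraps to 198050 (0110000010110100010)
198050 + 67605 = 265655 → wraps to -258633 (1000000110110110111)

-258633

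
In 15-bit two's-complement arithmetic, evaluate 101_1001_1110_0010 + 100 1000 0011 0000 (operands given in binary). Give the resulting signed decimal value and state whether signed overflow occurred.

101_1001_1110_0010 → 101100111100010 = -9758 (signed)
100 1000 0011 0000 → 100100000110000 = -14288 (signed)
  101100111100010
+ 100100000110000
= 010001000010010  (discard carry-out 1)
Result 010001000010010: MSB = 0 → value 8722.
Both addends are negative but the stored result is non-negative: signed overflow. The true value -9758 + (-14288) = -24046 lies outside [-16384, 16383].

8722; overflow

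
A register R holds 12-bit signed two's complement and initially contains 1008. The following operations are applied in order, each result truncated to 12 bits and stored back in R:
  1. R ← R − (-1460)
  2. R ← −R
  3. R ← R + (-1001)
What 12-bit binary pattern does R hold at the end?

Start: R = 1008 = 001111110000.
R = 1008 − (-1460) = 2468; wraps to -1628 = 100110100100
R = −(-1628) = 1628 = 011001011100
R = 1628 + (-1001) = 627 = 001001110011

001001110011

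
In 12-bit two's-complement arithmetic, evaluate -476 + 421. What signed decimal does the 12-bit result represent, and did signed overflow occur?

-55; no overflow

-476 → 111000100100
421 → 000110100101
  111000100100
+ 000110100101
= 111111001001
Result 111111001001: MSB = 1 → 4041 − 4096 = -55.
Addends have opposite signs, so signed overflow cannot occur.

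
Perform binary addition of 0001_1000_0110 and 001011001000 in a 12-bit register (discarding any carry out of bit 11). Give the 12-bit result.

010001001110

  000110000110
+ 001011001000
= 010001001110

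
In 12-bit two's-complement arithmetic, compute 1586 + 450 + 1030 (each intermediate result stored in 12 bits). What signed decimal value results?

-1030

1586 + 450 = 2036 (011111110100)
2036 + 1030 = 3066 → wraps to -1030 (101111111010)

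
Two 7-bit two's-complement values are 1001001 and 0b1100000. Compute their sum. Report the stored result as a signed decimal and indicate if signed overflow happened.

1001001 = -55 (signed)
0b1100000 → 1100000 = -32 (signed)
  1001001
+ 1100000
= 0101001  (discard carry-out 1)
Result 0101001: MSB = 0 → value 41.
Both addends are negative but the stored result is non-negative: signed overflow. The true value -55 + (-32) = -87 lies outside [-64, 63].

41; overflow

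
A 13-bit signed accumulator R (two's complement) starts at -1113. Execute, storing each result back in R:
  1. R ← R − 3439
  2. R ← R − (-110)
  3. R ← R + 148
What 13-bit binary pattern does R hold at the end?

Start: R = -1113 = 1101110100111.
R = -1113 − 3439 = -4552; wraps to 3640 = 0111000111000
R = 3640 − (-110) = 3750 = 0111010100110
R = 3750 + 148 = 3898 = 0111100111010

0111100111010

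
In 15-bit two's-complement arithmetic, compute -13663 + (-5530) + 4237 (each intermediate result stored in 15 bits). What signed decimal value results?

-13663 + (-5530) = -19193 → wraps to 13575 (011010100000111)
13575 + 4237 = 17812 → wraps to -14956 (100010110010100)

-14956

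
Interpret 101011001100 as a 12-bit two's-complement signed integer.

-1332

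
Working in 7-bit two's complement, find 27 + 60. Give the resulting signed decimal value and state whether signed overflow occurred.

-41; overflow

27 → 0011011
60 → 0111100
  0011011
+ 0111100
= 1010111
Result 1010111: MSB = 1 → 87 − 128 = -41.
Both addends are non-negative but the stored result is negative: signed overflow. The true value 27 + 60 = 87 lies outside [-64, 63].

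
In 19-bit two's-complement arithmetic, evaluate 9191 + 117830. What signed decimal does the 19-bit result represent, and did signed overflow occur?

127021; no overflow

9191 → 0000010001111100111
117830 → 0011100110001000110
  0000010001111100111
+ 0011100110001000110
= 0011111000000101101
Result 0011111000000101101: MSB = 0 → value 127021.
Both addends are non-negative and so is the stored result: no signed overflow.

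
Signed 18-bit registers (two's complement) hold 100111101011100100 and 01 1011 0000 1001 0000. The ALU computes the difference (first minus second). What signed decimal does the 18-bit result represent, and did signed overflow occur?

51796; overflow

100111101011100100 = -99612 (signed)
01 1011 0000 1001 0000 → 011011000010010000 = 110736 (signed)
Subtract via negate-and-add: invert 011011000010010000 + 1 = 100100111101110000 (i.e. -110736).
  100111101011100100
+ 100100111101110000
= 001100101001010100  (discard carry-out 1)
Result 001100101001010100: MSB = 0 → value 51796.
Both addends (after negating the subtrahend) are negative but the stored result is non-negative: signed overflow. The true value -99612 − 110736 = -210348 lies outside [-131072, 131071].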